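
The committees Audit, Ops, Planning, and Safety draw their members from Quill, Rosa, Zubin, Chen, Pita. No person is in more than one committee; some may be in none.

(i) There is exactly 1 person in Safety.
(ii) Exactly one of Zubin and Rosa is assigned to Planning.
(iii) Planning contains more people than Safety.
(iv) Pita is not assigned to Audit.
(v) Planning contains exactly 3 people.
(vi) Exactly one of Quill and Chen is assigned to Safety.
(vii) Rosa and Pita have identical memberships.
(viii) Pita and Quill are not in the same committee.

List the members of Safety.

Safety = {Quill}

From (iv): Pita ∉ Audit.
(vii): Rosa matches Pita: Rosa ∉ Audit.
Suppose Quill ∉ Safety: no assignment then satisfies all the clues, so Quill ∈ Safety.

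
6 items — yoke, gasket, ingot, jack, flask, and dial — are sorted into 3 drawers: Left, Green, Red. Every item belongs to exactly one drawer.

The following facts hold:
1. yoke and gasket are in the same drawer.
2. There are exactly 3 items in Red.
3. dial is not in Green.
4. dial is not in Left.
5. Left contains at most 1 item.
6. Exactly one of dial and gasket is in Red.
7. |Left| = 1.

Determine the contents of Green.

Green = {gasket, yoke}

From (3): dial ∉ Green.
From (4): dial ∉ Left.
Only one drawer left: dial ∈ Red.
(6) (exactly one): gasket ∉ Red.
(1): yoke matches gasket: yoke ∉ Red.
Suppose yoke ∉ Green: no assignment then satisfies all the clues, so yoke ∈ Green.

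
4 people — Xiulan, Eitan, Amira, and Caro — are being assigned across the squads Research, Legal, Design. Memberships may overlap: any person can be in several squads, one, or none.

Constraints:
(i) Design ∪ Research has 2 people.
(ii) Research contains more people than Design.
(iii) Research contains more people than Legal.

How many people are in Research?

2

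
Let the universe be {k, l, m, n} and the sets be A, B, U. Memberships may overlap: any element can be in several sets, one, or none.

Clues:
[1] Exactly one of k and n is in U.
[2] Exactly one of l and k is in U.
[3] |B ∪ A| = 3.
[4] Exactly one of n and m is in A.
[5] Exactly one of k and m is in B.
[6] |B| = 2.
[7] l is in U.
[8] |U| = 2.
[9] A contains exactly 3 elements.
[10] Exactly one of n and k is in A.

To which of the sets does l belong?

l: A, B, U

From (7): l ∈ U.
(2) (exactly one): k ∉ U.
(1) (exactly one): n ∈ U.
(8): U already has 2, so the rest are out.
Suppose l ∉ A: no assignment then satisfies all the clues, so l ∈ A.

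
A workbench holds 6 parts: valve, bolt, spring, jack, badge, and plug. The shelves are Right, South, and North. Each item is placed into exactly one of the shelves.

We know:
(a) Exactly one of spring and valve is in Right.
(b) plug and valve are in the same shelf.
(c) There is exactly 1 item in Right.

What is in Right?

Right = {spring}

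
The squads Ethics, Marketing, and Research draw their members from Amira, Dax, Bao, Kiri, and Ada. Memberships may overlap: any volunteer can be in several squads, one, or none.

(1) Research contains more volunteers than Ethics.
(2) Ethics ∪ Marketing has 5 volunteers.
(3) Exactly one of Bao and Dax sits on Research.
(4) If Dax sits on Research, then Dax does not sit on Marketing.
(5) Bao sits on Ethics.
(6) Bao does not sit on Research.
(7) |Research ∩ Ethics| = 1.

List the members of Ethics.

From (5): Bao ∈ Ethics.
From (6): Bao ∉ Research.
(3) (exactly one): Dax ∈ Research.
(4): Dax ∉ Marketing.
Suppose Amira ∈ Ethics: no assignment then satisfies all the clues, so Amira ∉ Ethics.

Ethics = {Bao, Dax}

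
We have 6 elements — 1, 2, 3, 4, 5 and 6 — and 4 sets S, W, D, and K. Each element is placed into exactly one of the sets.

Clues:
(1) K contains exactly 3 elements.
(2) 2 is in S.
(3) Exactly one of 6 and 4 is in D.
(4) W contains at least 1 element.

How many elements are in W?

1

From (2): 2 ∈ S.
Suppose 1 ∈ S: no assignment then satisfies all the clues, so 1 ∉ S.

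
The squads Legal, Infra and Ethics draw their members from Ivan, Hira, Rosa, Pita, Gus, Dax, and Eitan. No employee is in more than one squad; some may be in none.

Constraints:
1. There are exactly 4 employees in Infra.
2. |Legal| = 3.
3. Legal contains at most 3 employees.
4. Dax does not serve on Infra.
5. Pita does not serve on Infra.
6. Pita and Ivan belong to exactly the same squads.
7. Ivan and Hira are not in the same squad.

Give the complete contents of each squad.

Legal = {Dax, Ivan, Pita}; Infra = {Eitan, Gus, Hira, Rosa}; Ethics = {}

From (4): Dax ∉ Infra.
From (5): Pita ∉ Infra.
(6): Ivan matches Pita: Ivan ∉ Infra.
(1): only 4 candidates remain for Infra, so all are in.
(2): only 3 candidates remain for Legal, so all are in.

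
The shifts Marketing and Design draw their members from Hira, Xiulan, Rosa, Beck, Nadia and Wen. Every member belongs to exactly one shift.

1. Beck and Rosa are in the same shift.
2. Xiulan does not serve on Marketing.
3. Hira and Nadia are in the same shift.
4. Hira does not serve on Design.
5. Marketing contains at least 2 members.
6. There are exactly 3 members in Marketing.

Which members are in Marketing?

Marketing = {Hira, Nadia, Wen}

From (2): Xiulan ∉ Marketing.
From (4): Hira ∉ Design.
(3): Nadia matches Hira: Nadia ∉ Design.
Only one shift left: Hira ∈ Marketing.
Only one shift left: Xiulan ∈ Design.
Only one shift left: Nadia ∈ Marketing.
Suppose Rosa ∈ Marketing: no assignment then satisfies all the clues, so Rosa ∉ Marketing.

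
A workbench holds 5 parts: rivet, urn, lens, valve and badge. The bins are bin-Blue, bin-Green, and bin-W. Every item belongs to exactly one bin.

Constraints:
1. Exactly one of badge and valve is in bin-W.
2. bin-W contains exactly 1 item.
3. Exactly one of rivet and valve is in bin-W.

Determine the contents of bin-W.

bin-W = {valve}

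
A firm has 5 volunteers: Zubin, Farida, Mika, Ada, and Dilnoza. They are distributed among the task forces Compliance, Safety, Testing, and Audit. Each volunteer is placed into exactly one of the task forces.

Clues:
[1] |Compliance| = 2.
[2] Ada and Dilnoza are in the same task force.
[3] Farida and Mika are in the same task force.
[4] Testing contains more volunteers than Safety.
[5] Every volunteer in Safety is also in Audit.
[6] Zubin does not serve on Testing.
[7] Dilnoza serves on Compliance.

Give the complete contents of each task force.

Compliance = {Ada, Dilnoza}; Safety = {}; Testing = {Farida, Mika}; Audit = {Zubin}

From (6): Zubin ∉ Testing.
From (7): Dilnoza ∈ Compliance.
(2): Ada matches Dilnoza: Ada ∈ Compliance.
(1): Compliance already has 2, so the rest are out.
Suppose Zubin ∈ Safety: no assignment then satisfies all the clues, so Zubin ∉ Safety.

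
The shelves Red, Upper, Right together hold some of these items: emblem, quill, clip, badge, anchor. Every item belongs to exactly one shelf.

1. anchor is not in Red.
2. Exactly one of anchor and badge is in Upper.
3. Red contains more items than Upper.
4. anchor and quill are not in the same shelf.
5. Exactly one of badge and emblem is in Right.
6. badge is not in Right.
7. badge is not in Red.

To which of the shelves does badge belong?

From (1): anchor ∉ Red.
From (6): badge ∉ Right.
From (7): badge ∉ Red.
(5) (exactly one): emblem ∈ Right.
Only one shelf left: badge ∈ Upper.
(2) (exactly one): anchor ∉ Upper.
Only one shelf left: anchor ∈ Right.
(4): quill ∉ Right.

badge: Upper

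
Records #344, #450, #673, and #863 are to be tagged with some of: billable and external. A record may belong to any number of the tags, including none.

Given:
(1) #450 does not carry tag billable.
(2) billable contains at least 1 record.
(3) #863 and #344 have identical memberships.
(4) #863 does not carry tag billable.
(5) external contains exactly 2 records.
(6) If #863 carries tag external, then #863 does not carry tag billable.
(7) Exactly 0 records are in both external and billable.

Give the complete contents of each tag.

billable = {#673}; external = {#344, #863}

From (1): #450 ∉ billable.
From (4): #863 ∉ billable.
(3): #344 matches #863: #344 ∉ billable.
(2): only 1 candidates remain for billable, so all are in.
Suppose #344 ∉ external: no assignment then satisfies all the clues, so #344 ∈ external.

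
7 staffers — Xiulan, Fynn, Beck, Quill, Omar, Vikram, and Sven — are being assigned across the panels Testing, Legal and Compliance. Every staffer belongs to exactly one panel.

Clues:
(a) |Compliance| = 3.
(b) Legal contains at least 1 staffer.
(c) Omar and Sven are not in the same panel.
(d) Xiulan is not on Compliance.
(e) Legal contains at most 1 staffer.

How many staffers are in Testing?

3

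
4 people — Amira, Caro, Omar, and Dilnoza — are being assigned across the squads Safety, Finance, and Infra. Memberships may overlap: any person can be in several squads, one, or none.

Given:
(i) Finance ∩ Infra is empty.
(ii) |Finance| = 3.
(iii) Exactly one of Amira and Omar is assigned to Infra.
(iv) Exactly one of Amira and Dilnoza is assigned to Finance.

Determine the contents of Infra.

Infra = {Amira}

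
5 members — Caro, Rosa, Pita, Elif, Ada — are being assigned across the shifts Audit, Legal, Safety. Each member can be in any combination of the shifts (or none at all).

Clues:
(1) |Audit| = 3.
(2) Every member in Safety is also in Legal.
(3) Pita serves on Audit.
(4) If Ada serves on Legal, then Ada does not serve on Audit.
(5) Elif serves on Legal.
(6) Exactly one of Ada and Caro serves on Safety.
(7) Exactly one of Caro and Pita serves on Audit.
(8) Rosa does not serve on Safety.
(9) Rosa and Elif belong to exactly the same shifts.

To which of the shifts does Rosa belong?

Rosa: Audit, Legal

From (3): Pita ∈ Audit.
From (5): Elif ∈ Legal.
From (8): Rosa ∉ Safety.
(7) (exactly one): Caro ∉ Audit.
(9): Rosa matches Elif: Rosa ∈ Legal.
(9): Elif matches Rosa: Elif ∉ Safety.
Suppose Rosa ∉ Audit: no assignment then satisfies all the clues, so Rosa ∈ Audit.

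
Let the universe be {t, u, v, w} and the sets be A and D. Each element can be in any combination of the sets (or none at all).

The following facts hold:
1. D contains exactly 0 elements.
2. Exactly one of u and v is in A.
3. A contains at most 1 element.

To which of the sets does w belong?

w: none

(1): D already has 0, so the rest are out.
Suppose w ∈ A: no assignment then satisfies all the clues, so w ∉ A.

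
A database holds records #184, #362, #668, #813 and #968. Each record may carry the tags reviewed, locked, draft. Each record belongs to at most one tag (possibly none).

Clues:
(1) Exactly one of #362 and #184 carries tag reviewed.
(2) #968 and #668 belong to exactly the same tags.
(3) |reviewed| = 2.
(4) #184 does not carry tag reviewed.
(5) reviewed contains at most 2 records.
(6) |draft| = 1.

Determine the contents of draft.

draft = {#184}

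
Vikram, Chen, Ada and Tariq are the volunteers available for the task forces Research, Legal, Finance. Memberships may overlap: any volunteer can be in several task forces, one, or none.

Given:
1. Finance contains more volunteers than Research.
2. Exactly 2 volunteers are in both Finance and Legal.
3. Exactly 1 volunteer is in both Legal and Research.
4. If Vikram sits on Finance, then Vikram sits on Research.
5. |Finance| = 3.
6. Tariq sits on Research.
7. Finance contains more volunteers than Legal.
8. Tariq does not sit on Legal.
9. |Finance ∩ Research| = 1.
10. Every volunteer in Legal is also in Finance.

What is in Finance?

Finance = {Ada, Chen, Vikram}

From (6): Tariq ∈ Research.
From (8): Tariq ∉ Legal.
Suppose Vikram ∉ Finance: no assignment then satisfies all the clues, so Vikram ∈ Finance.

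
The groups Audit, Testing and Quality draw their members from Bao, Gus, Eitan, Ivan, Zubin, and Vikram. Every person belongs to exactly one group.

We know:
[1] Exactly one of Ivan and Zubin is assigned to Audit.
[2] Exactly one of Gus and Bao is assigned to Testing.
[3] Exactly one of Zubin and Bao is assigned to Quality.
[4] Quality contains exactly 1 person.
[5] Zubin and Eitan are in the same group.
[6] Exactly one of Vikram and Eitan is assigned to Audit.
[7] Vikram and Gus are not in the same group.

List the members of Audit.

Audit = {Ivan, Vikram}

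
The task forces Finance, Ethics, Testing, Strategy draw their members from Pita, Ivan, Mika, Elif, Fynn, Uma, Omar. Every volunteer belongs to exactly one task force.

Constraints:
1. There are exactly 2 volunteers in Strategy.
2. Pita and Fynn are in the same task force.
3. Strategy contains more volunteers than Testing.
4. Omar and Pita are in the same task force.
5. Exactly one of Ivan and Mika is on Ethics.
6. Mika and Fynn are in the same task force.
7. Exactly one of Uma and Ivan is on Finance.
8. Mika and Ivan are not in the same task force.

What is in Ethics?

Ethics = {Fynn, Mika, Omar, Pita}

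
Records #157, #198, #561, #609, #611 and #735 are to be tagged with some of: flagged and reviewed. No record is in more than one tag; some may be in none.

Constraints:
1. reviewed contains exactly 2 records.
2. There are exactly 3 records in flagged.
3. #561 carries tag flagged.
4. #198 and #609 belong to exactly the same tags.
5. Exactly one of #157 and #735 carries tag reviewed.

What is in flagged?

flagged = {#198, #561, #609}

From (3): #561 ∈ flagged.
Suppose #157 ∈ flagged: no assignment then satisfies all the clues, so #157 ∉ flagged.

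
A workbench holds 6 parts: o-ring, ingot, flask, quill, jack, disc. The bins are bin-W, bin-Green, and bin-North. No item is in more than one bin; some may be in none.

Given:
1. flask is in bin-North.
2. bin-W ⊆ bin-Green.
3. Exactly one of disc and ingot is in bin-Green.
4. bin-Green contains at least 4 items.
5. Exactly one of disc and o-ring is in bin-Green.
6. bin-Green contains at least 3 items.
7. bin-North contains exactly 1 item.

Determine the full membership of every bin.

bin-W = {}; bin-Green = {ingot, jack, o-ring, quill}; bin-North = {flask}

From (1): flask ∈ bin-North.
(7): bin-North already has 1, so the rest are out.
Suppose o-ring ∈ bin-W: no assignment then satisfies all the clues, so o-ring ∉ bin-W.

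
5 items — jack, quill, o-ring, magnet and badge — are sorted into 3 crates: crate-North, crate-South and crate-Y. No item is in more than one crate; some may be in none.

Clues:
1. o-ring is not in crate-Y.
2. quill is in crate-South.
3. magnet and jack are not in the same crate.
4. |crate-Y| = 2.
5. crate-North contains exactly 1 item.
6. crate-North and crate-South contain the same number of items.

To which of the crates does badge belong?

badge: crate-Y

From (1): o-ring ∉ crate-Y.
From (2): quill ∈ crate-South.
Suppose badge ∈ crate-North: no assignment then satisfies all the clues, so badge ∉ crate-North.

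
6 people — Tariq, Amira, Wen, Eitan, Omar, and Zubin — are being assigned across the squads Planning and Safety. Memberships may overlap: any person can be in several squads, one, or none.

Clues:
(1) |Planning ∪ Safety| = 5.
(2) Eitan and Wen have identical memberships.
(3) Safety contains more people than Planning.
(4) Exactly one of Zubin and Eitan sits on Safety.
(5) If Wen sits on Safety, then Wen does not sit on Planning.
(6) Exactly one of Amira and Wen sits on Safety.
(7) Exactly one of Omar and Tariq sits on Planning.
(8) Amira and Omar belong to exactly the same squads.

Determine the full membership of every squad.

Planning = {Amira, Omar}; Safety = {Eitan, Tariq, Wen}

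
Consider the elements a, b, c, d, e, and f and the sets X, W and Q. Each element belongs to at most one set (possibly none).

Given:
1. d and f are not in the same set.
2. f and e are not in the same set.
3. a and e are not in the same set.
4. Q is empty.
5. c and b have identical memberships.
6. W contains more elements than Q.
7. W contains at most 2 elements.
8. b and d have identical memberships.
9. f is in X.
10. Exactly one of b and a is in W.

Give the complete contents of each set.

X = {f}; W = {a}; Q = {}

From (9): f ∈ X.
(1): d ∉ X.
(2): e ∉ X.
(4): Q already has 0, so the rest are out.
(8): b matches d: b ∉ X.
(5): c matches b: c ∉ X.
Suppose a ∈ X: no assignment then satisfies all the clues, so a ∉ X.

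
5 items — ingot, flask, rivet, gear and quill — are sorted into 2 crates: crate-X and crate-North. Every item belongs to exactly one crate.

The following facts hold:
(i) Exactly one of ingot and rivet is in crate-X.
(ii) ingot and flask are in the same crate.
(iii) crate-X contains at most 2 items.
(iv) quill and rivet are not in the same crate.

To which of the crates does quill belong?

quill: crate-North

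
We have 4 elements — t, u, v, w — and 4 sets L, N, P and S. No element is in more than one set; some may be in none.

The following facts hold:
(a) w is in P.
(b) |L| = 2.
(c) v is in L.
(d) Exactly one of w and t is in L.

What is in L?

L = {t, v}

From (a): w ∈ P.
From (c): v ∈ L.
(d) (exactly one): t ∈ L.
(b): L already has 2, so the rest are out.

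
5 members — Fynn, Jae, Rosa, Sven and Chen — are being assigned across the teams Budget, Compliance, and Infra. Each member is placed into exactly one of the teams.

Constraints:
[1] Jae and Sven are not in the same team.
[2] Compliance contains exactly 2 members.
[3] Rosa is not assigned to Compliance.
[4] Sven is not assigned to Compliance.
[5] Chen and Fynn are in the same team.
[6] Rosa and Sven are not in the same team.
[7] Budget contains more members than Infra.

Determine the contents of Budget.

From (3): Rosa ∉ Compliance.
From (4): Sven ∉ Compliance.
Suppose Fynn ∈ Budget: no assignment then satisfies all the clues, so Fynn ∉ Budget.

Budget = {Jae, Rosa}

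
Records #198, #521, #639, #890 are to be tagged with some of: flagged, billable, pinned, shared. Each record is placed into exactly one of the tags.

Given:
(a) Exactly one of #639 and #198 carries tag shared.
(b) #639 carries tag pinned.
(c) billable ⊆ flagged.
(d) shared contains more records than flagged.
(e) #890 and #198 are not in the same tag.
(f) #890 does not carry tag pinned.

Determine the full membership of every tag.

From (b): #639 ∈ pinned.
From (f): #890 ∉ pinned.
(a) (exactly one): #198 ∈ shared.
(e): #890 ∉ shared.
Suppose #521 ∈ flagged: no assignment then satisfies all the clues, so #521 ∉ flagged.

flagged = {#890}; billable = {}; pinned = {#639}; shared = {#198, #521}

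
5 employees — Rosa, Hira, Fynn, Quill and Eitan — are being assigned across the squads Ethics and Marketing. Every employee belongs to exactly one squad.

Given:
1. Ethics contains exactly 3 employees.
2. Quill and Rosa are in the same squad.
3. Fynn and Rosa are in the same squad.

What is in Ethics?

Ethics = {Fynn, Quill, Rosa}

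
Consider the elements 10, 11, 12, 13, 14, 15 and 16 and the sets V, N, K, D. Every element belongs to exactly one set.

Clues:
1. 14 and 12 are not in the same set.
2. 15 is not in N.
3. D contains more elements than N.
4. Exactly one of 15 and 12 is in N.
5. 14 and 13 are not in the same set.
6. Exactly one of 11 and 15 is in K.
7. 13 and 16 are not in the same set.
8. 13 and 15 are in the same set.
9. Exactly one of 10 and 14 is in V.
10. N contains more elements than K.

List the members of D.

D = {10, 13, 15}

From (2): 15 ∉ N.
(4) (exactly one): 12 ∈ N.
(8): 13 matches 15: 13 ∉ N.
(1): 14 ∉ N.
Suppose 10 ∉ D: no assignment then satisfies all the clues, so 10 ∈ D.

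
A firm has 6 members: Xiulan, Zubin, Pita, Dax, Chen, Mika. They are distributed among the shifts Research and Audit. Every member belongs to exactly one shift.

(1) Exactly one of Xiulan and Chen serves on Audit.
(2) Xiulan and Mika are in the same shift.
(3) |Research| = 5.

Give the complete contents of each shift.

Research = {Dax, Mika, Pita, Xiulan, Zubin}; Audit = {Chen}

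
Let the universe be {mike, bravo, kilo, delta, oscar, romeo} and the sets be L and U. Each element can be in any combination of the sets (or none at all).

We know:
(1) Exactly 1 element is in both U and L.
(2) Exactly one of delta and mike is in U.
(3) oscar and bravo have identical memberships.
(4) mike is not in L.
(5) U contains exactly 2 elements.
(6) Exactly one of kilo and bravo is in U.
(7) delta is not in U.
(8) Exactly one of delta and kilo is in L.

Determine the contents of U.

U = {kilo, mike}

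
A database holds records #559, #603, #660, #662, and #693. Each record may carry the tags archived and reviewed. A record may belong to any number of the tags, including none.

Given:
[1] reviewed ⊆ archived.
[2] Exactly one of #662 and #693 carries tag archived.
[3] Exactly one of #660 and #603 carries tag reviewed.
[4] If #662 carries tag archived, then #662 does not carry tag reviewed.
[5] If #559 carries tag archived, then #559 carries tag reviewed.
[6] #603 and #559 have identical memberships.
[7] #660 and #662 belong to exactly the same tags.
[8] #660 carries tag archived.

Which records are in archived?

From (8): #660 ∈ archived.
(7): #662 matches #660: #662 ∈ archived.
(2) (exactly one): #693 ∉ archived.
(4): #662 ∉ reviewed.
(7): #660 matches #662: #660 ∉ reviewed.
(1) contrapositive: #693 ∉ reviewed.
(3) (exactly one): #603 ∈ reviewed.
(6): #559 matches #603: #559 ∈ reviewed.
(1) with #559 ∈ reviewed: #559 ∈ archived.
(1) with #603 ∈ reviewed: #603 ∈ archived.

archived = {#559, #603, #660, #662}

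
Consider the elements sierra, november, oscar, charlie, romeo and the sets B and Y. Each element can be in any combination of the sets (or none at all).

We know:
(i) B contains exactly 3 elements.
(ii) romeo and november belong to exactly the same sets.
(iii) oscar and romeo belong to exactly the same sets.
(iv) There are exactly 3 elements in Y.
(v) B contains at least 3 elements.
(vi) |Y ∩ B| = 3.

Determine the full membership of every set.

B = {november, oscar, romeo}; Y = {november, oscar, romeo}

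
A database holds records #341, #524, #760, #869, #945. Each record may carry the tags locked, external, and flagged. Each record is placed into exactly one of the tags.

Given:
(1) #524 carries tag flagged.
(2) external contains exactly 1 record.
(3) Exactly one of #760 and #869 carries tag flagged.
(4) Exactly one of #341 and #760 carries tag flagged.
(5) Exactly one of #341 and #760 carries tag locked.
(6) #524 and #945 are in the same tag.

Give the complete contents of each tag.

locked = {#341}; external = {#869}; flagged = {#524, #760, #945}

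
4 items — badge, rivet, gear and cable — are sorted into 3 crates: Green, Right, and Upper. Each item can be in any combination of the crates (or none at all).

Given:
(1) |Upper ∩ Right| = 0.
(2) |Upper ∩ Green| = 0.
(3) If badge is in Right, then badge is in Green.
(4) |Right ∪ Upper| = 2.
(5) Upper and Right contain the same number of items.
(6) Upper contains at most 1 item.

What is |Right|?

1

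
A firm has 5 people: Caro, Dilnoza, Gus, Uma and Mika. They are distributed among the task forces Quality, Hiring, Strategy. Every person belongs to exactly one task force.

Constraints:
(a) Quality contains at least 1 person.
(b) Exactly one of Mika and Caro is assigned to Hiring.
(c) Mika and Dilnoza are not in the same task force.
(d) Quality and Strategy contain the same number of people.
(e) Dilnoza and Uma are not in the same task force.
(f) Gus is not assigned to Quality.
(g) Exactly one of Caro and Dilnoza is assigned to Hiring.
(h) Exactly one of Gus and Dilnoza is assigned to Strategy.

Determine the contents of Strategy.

Strategy = {Dilnoza}

From (f): Gus ∉ Quality.
Suppose Caro ∈ Strategy: no assignment then satisfies all the clues, so Caro ∉ Strategy.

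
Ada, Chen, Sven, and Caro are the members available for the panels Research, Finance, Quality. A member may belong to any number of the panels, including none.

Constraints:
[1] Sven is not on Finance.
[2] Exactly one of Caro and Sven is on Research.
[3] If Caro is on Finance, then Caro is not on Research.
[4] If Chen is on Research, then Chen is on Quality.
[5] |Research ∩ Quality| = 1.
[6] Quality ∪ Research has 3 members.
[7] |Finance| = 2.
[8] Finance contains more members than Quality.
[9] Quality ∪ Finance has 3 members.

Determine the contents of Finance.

Finance = {Ada, Caro}

From (1): Sven ∉ Finance.
Suppose Ada ∉ Finance: no assignment then satisfies all the clues, so Ada ∈ Finance.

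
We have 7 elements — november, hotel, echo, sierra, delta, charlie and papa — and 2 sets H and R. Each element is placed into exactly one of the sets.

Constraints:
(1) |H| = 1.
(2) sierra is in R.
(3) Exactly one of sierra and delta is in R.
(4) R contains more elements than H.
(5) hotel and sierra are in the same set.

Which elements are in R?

From (2): sierra ∈ R.
(3) (exactly one): delta ∉ R.
(5): hotel matches sierra: hotel ∉ H.
(5): hotel matches sierra: hotel ∈ R.
Only one set left: delta ∈ H.
(1): H already has 1, so the rest are out.
Only one set left: november ∈ R.
Only one set left: echo ∈ R.
Only one set left: charlie ∈ R.
Only one set left: papa ∈ R.

R = {charlie, echo, hotel, november, papa, sierra}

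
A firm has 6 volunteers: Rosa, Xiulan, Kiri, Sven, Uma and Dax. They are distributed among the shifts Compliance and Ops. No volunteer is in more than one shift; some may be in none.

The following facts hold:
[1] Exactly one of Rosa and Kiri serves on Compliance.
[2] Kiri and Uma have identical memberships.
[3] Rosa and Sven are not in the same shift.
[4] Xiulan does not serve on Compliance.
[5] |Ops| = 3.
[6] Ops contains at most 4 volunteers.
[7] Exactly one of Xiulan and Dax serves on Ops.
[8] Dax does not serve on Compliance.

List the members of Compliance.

Compliance = {Rosa}

From (4): Xiulan ∉ Compliance.
From (8): Dax ∉ Compliance.
Suppose Rosa ∉ Compliance: no assignment then satisfies all the clues, so Rosa ∈ Compliance.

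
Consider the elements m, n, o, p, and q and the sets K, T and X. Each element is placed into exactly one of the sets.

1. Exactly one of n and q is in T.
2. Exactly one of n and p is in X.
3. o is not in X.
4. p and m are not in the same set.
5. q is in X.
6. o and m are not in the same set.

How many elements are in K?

1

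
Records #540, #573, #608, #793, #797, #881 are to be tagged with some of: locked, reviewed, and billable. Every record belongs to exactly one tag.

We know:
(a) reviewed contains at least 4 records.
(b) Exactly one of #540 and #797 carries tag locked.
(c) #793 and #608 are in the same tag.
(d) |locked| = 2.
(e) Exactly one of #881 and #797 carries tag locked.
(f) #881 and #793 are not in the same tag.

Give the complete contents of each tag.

locked = {#540, #881}; reviewed = {#573, #608, #793, #797}; billable = {}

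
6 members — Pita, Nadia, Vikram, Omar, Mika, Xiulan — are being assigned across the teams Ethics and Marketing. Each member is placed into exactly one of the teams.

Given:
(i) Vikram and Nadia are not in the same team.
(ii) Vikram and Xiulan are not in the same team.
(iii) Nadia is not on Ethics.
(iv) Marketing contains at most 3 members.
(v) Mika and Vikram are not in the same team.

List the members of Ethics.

From (iii): Nadia ∉ Ethics.
Only one team left: Nadia ∈ Marketing.
(i): Vikram ∉ Marketing.
Only one team left: Vikram ∈ Ethics.
(ii): Xiulan ∉ Ethics.
(v): Mika ∉ Ethics.
Only one team left: Mika ∈ Marketing.
Only one team left: Xiulan ∈ Marketing.
(iv): Marketing already has 3, so the rest are out.
Only one team left: Pita ∈ Ethics.
Only one team left: Omar ∈ Ethics.

Ethics = {Omar, Pita, Vikram}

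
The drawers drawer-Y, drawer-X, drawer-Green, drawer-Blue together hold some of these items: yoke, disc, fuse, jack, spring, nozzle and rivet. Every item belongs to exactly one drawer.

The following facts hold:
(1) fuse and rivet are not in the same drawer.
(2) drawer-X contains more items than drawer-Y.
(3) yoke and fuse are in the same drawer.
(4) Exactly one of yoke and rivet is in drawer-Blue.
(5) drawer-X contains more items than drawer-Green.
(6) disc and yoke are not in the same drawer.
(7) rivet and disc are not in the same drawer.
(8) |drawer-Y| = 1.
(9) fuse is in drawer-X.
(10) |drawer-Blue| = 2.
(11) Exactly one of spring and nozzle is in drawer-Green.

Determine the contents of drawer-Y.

drawer-Y = {disc}

From (9): fuse ∈ drawer-X.
(1): rivet ∉ drawer-X.
(3): yoke matches fuse: yoke ∉ drawer-Y.
(3): yoke matches fuse: yoke ∈ drawer-X.
(4) (exactly one): rivet ∈ drawer-Blue.
(6): disc ∉ drawer-X.
(7): disc ∉ drawer-Blue.
Suppose disc ∉ drawer-Y: no assignment then satisfies all the clues, so disc ∈ drawer-Y.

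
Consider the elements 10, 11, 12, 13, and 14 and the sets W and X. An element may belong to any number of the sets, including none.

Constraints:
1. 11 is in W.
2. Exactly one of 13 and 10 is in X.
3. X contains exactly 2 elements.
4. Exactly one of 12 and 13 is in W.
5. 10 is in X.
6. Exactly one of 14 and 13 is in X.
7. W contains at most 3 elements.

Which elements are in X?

X = {10, 14}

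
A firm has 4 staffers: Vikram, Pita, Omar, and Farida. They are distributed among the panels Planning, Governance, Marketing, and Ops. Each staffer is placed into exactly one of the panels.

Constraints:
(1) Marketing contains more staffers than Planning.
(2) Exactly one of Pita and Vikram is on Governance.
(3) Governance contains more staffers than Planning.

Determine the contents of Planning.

Planning = {}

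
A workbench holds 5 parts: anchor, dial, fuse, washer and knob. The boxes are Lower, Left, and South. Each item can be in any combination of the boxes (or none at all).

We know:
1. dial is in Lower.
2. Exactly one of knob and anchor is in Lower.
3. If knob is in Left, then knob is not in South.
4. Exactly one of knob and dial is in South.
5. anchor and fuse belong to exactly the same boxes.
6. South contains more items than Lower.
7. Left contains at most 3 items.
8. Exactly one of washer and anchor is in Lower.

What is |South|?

4

From (1): dial ∈ Lower.
Suppose anchor ∉ South: no assignment then satisfies all the clues, so anchor ∈ South.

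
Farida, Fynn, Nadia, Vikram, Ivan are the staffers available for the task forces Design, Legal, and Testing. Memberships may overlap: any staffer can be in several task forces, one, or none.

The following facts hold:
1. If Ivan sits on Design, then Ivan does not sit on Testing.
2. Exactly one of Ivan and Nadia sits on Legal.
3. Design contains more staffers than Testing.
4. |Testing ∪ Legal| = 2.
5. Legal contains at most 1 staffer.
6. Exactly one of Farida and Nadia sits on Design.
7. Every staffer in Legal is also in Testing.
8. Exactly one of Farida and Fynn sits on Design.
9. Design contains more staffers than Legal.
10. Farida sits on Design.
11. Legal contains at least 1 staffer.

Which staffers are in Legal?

Legal = {Nadia}

From (10): Farida ∈ Design.
(6) (exactly one): Nadia ∉ Design.
(8) (exactly one): Fynn ∉ Design.
Suppose Farida ∈ Legal: no assignment then satisfies all the clues, so Farida ∉ Legal.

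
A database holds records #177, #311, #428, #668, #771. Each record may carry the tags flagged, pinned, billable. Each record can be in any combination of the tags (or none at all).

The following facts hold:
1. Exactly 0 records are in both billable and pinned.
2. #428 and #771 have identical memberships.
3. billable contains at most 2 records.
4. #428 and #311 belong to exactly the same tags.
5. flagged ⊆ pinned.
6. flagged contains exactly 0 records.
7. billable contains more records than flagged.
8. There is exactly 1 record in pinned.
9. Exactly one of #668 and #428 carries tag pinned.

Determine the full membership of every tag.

flagged = {}; pinned = {#668}; billable = {#177}

(6): flagged already has 0, so the rest are out.
Suppose #177 ∈ pinned: no assignment then satisfies all the clues, so #177 ∉ pinned.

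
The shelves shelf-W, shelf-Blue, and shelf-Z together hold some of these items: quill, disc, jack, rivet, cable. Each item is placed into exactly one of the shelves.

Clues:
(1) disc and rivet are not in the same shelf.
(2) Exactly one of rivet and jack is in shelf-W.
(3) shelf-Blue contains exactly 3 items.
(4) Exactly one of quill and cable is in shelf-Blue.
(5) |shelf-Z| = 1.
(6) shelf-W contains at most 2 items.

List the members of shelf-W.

shelf-W = {rivet}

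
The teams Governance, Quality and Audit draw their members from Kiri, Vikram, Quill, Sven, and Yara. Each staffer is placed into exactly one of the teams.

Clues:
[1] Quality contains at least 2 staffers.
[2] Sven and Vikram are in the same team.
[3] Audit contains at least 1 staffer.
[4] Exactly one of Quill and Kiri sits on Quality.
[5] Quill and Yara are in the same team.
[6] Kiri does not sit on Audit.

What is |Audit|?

2

From (6): Kiri ∉ Audit.
Suppose Vikram ∈ Governance: no assignment then satisfies all the clues, so Vikram ∉ Governance.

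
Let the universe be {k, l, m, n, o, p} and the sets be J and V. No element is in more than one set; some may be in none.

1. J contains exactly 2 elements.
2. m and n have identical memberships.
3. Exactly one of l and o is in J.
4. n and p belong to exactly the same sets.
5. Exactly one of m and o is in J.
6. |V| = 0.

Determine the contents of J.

J = {k, o}

(6): V already has 0, so the rest are out.
Suppose k ∉ J: no assignment then satisfies all the clues, so k ∈ J.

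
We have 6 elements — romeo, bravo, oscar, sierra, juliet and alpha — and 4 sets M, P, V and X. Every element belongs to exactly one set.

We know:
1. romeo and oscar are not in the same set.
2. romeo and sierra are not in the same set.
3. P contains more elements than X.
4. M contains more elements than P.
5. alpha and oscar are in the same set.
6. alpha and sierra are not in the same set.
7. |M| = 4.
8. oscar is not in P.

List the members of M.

M = {alpha, bravo, juliet, oscar}

From (8): oscar ∉ P.
(5): alpha matches oscar: alpha ∉ P.
Suppose romeo ∈ M: no assignment then satisfies all the clues, so romeo ∉ M.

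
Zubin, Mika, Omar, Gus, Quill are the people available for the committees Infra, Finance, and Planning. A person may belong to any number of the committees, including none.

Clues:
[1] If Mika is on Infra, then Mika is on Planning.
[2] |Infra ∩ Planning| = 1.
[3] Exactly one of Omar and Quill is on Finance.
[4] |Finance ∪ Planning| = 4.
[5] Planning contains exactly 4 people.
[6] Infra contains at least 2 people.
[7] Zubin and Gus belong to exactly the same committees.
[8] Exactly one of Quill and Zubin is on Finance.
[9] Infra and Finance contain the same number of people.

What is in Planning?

Planning = {Gus, Mika, Quill, Zubin}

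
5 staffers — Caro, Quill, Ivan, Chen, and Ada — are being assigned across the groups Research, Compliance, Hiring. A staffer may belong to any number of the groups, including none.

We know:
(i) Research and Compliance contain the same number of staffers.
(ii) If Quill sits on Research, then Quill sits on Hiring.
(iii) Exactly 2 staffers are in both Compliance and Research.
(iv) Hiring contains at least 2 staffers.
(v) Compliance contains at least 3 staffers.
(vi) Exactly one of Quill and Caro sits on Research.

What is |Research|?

3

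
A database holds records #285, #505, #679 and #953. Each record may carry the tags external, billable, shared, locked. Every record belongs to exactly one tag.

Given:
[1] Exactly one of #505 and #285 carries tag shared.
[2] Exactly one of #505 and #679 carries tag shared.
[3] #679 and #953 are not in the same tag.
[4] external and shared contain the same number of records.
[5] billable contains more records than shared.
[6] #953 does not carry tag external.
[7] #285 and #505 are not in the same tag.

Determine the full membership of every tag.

external = {#679}; billable = {#285, #953}; shared = {#505}; locked = {}

From (6): #953 ∉ external.
Suppose #285 ∈ external: no assignment then satisfies all the clues, so #285 ∉ external.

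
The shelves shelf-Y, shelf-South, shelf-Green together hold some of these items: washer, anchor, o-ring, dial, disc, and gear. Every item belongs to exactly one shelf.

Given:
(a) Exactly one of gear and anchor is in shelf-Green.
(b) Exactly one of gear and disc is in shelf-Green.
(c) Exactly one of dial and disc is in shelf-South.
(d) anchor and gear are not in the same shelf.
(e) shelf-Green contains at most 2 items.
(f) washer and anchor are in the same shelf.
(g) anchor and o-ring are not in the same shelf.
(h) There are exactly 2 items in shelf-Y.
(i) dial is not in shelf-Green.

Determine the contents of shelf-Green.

shelf-Green = {gear}

From (i): dial ∉ shelf-Green.
Suppose washer ∈ shelf-Green: no assignment then satisfies all the clues, so washer ∉ shelf-Green.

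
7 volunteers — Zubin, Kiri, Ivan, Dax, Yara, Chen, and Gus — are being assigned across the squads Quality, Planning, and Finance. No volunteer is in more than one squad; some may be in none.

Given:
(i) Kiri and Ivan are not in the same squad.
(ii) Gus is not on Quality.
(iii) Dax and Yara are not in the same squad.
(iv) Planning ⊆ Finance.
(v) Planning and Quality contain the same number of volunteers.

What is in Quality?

Quality = {}

From (ii): Gus ∉ Quality.
Suppose Zubin ∈ Quality: no assignment then satisfies all the clues, so Zubin ∉ Quality.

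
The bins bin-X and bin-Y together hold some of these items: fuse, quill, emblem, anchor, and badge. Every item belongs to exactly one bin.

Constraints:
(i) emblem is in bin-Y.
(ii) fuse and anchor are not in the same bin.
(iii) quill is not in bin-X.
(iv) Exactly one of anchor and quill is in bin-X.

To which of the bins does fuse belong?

fuse: bin-Y

From (i): emblem ∈ bin-Y.
From (iii): quill ∉ bin-X.
(iv) (exactly one): anchor ∈ bin-X.
Only one bin left: quill ∈ bin-Y.
(ii): fuse ∉ bin-X.
Only one bin left: fuse ∈ bin-Y.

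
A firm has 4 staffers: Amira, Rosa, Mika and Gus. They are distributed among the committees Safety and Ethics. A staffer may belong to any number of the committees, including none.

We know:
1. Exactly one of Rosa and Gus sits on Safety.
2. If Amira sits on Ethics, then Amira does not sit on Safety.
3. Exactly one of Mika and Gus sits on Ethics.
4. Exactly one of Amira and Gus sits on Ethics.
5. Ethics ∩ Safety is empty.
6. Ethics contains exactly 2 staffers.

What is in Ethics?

Ethics = {Amira, Mika}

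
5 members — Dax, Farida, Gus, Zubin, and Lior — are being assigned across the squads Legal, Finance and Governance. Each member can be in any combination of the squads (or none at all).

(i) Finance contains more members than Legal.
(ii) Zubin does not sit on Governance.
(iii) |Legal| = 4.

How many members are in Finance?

5

From (ii): Zubin ∉ Governance.
Suppose Dax ∉ Finance: no assignment then satisfies all the clues, so Dax ∈ Finance.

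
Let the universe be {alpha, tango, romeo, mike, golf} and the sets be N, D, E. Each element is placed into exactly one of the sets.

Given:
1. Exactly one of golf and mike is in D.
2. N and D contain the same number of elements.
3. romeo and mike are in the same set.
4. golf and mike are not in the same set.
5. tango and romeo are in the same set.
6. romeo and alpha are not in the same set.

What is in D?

D = {golf}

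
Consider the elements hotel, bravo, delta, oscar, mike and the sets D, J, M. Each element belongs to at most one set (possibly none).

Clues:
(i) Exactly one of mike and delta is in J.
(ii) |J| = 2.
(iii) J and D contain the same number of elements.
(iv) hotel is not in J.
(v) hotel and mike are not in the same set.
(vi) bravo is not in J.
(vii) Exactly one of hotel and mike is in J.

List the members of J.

From (iv): hotel ∉ J.
From (vi): bravo ∉ J.
(vii) (exactly one): mike ∈ J.
(i) (exactly one): delta ∉ J.
(ii): only 2 candidates remain for J, so all are in.

J = {mike, oscar}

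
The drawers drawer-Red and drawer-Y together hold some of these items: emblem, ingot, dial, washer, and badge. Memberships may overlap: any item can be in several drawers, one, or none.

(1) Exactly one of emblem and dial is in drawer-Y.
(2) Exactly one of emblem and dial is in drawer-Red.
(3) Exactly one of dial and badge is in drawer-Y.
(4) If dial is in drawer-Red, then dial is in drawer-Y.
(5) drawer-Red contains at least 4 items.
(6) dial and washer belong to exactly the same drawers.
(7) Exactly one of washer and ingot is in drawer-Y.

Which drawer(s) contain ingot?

ingot: drawer-Red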